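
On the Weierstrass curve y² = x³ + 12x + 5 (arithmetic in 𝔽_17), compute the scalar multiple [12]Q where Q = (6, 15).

Repeated addition: build up to 12Q.
2Q: tangent at (6, 15): λ = (3·6² + 12)/(2·15) ≡ 1/13. 13⁻¹ ≡ 4 (mod 17) since 13·4 = 52 ≡ 1, so λ ≡ 1·4 ≡ 4.
  x = λ² - 6 - 6 = 16 - 12 ≡ 4; y = λ·(6 - 4) - 15 ≡ 10. → (4, 10)
3Q: (4, 10) + (6, 15). λ = (15 - 10)/(6 - 4) ≡ 5/2 mod 17. 2⁻¹ ≡ 9 (mod 17) since 2·9 = 18 ≡ 1, so λ ≡ 11.
  x = λ² - 4 - 6 = 121 - 10 ≡ 9; y = λ·(4 - 9) - 10 ≡ 3. → (9, 3)
4Q: (9, 3) + (6, 15). λ = (15 - 3)/(6 - 9) ≡ 12/14 mod 17. 14⁻¹ ≡ 11 (mod 17), so λ ≡ 13.
  x = λ² - 9 - 6 = 169 - 15 ≡ 1; y = λ·(9 - 1) - 3 ≡ 16. → (1, 16)
5Q: (1, 16) + (6, 15). λ = (15 - 16)/(6 - 1) ≡ 16/5 mod 17. 5⁻¹ ≡ 7 (mod 17) since 5·7 = 35 ≡ 1, so λ ≡ 10.
  x = λ² - 1 - 6 = 100 - 7 ≡ 8; y = λ·(1 - 8) - 16 ≡ 16. → (8, 16)
6Q: (8, 16) + (6, 15). λ = (15 - 16)/(6 - 8) ≡ 16/15 mod 17. 15⁻¹ ≡ 8 (mod 17), so λ ≡ 9.
  x = λ² - 8 - 6 = 81 - 14 ≡ 16; y = λ·(8 - 16) - 16 ≡ 14. → (16, 14)
7Q: (16, 14) + (6, 15). λ = (15 - 14)/(6 - 16) ≡ 1/7 mod 17. 7⁻¹ ≡ 5 (mod 17), so λ ≡ 5.
  x = λ² - 16 - 6 = 25 - 22 ≡ 3; y = λ·(16 - 3) - 14 ≡ 0. → (3, 0)
8Q: (3, 0) + (6, 15). λ = (15 - 0)/(6 - 3) ≡ 15/3 mod 17. 3⁻¹ ≡ 6 (mod 17), so λ ≡ 5.
  x = λ² - 3 - 6 = 25 - 9 ≡ 16; y = λ·(3 - 16) - 0 ≡ 3. → (16, 3)
9Q: (16, 3) + (6, 15). λ = (15 - 3)/(6 - 16) ≡ 12/7 mod 17. 7⁻¹ ≡ 5 (mod 17), so λ ≡ 9.
  x = λ² - 16 - 6 = 81 - 22 ≡ 8; y = λ·(16 - 8) - 3 ≡ 1. → (8, 1)
10Q: (8, 1) + (6, 15). λ = (15 - 1)/(6 - 8) ≡ 14/15 mod 17. 15⁻¹ ≡ 8 (mod 17) since 15·8 = 120 ≡ 1, so λ ≡ 10.
  x = λ² - 8 - 6 = 100 - 14 ≡ 1; y = λ·(8 - 1) - 1 ≡ 1. → (1, 1)
11Q: (1, 1) + (6, 15). λ = (15 - 1)/(6 - 1) ≡ 14/5 mod 17. 5⁻¹ ≡ 7 (mod 17), so λ ≡ 13.
  x = λ² - 1 - 6 = 169 - 7 ≡ 9; y = λ·(1 - 9) - 1 ≡ 14. → (9, 14)
12Q: (9, 14) + (6, 15). λ = (15 - 14)/(6 - 9) ≡ 1/14 mod 17. 14⁻¹ ≡ 11 (mod 17) since 14·11 = 154 ≡ 1, so λ ≡ 11.
  x = λ² - 9 - 6 = 121 - 15 ≡ 4; y = λ·(9 - 4) - 14 ≡ 7. → (4, 7)

(4, 7)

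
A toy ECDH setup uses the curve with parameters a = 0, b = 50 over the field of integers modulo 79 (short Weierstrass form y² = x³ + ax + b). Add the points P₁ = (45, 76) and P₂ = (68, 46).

(47, 64)

(45, 76) + (68, 46). λ = (46 - 76)/(68 - 45) ≡ 49/23 mod 79. 23⁻¹ ≡ 55 (mod 79) since 23·55 = 1265 ≡ 1, so λ ≡ 9.
  x = λ² - 45 - 68 = 81 - 113 ≡ 47; y = λ·(45 - 47) - 76 ≡ 64. → (47, 64)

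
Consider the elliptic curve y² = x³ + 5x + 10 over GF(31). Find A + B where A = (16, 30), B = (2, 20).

(23, 27)

(16, 30) + (2, 20). λ = (20 - 30)/(2 - 16) ≡ 21/17 mod 31. 17⁻¹ ≡ 11 (mod 31) since 17·11 = 187 ≡ 1, so λ ≡ 14.
  x = λ² - 16 - 2 = 196 - 18 ≡ 23; y = λ·(16 - 23) - 30 ≡ 27. → (23, 27)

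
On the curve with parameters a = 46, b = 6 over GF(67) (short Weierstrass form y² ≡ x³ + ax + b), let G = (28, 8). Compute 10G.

Double-and-add on 10 = (1010)₂. Start with G = (28, 8) for the leading 1-bit.
double: tangent at (28, 8): λ = (3·28² + 46)/(2·8) ≡ 53/16. 16⁻¹ ≡ 21 (mod 67), so λ ≡ 53·21 ≡ 41.
  x = λ² - 28 - 28 = 1681 - 56 ≡ 17; y = λ·(28 - 17) - 8 ≡ 41. → (17, 41)
double: tangent at (17, 41): λ = (3·17² + 46)/(2·41) ≡ 42/15. 15⁻¹ ≡ 9 (mod 67) since 15·9 = 135 ≡ 1, so λ ≡ 42·9 ≡ 43.
  x = λ² - 17 - 17 = 1849 - 34 ≡ 6; y = λ·(17 - 6) - 41 ≡ 30. → (6, 30)
add G: (6, 30) + (28, 8). λ = (8 - 30)/(28 - 6) ≡ 45/22 mod 67. 22⁻¹ ≡ 64 (mod 67) since 22·64 = 1408 ≡ 1, so λ ≡ 66.
  x = λ² - 6 - 28 = 4356 - 34 ≡ 34; y = λ·(6 - 34) - 30 ≡ 65. → (34, 65)
double: tangent at (34, 65): λ = (3·34² + 46)/(2·65) ≡ 30/63. 63⁻¹ ≡ 50 (mod 67) since 63·50 = 3150 ≡ 1, so λ ≡ 30·50 ≡ 26.
  x = λ² - 34 - 34 = 676 - 68 ≡ 5; y = λ·(34 - 5) - 65 ≡ 19. → (5, 19)

(5, 19)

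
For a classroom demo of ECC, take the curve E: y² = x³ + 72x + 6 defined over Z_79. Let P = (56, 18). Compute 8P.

Repeated addition: build up to 8P.
2P: tangent at (56, 18): λ = (3·56² + 72)/(2·18) ≡ 0/36. 36⁻¹ ≡ 11 (mod 79) since 36·11 = 396 ≡ 1, so λ ≡ 0·11 ≡ 0.
  x = λ² - 56 - 56 = 0 - 112 ≡ 46; y = λ·(56 - 46) - 18 ≡ 61. → (46, 61)
3P: (46, 61) + (56, 18). λ = (18 - 61)/(56 - 46) ≡ 36/10 mod 79. 10⁻¹ ≡ 8 (mod 79) since 10·8 = 80 ≡ 1, so λ ≡ 51.
  x = λ² - 46 - 56 = 2601 - 102 ≡ 50; y = λ·(46 - 50) - 61 ≡ 51. → (50, 51)
4P: (50, 51) + (56, 18). λ = (18 - 51)/(56 - 50) ≡ 46/6 mod 79. 6⁻¹ ≡ 66 (mod 79), so λ ≡ 34.
  x = λ² - 50 - 56 = 1156 - 106 ≡ 23; y = λ·(50 - 23) - 51 ≡ 77. → (23, 77)
5P: (23, 77) + (56, 18). λ = (18 - 77)/(56 - 23) ≡ 20/33 mod 79. 33⁻¹ ≡ 12 (mod 79) since 33·12 = 396 ≡ 1, so λ ≡ 3.
  x = λ² - 23 - 56 = 9 - 79 ≡ 9; y = λ·(23 - 9) - 77 ≡ 44. → (9, 44)
6P: (9, 44) + (56, 18). λ = (18 - 44)/(56 - 9) ≡ 53/47 mod 79. 47⁻¹ ≡ 37 (mod 79), so λ ≡ 65.
  x = λ² - 9 - 56 = 4225 - 65 ≡ 52; y = λ·(9 - 52) - 44 ≡ 5. → (52, 5)
7P: (52, 5) + (56, 18). λ = (18 - 5)/(56 - 52) ≡ 13/4 mod 79. 4⁻¹ ≡ 20 (mod 79) since 4·20 = 80 ≡ 1, so λ ≡ 23.
  x = λ² - 52 - 56 = 529 - 108 ≡ 26; y = λ·(52 - 26) - 5 ≡ 40. → (26, 40)
8P: (26, 40) + (56, 18). λ = (18 - 40)/(56 - 26) ≡ 57/30 mod 79. 30⁻¹ ≡ 29 (mod 79) since 30·29 = 870 ≡ 1, so λ ≡ 73.
  x = λ² - 26 - 56 = 5329 - 82 ≡ 33; y = λ·(26 - 33) - 40 ≡ 2. → (33, 2)

(33, 2)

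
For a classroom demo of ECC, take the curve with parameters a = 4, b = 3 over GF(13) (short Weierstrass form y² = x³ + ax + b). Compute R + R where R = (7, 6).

(11, 0)

tangent at (7, 6): λ = (3·7² + 4)/(2·6) ≡ 8/12. 12⁻¹ ≡ 12 (mod 13) since 12·12 = 144 ≡ 1, so λ ≡ 8·12 ≡ 5.
  x = λ² - 7 - 7 = 25 - 14 ≡ 11; y = λ·(7 - 11) - 6 ≡ 0. → (11, 0)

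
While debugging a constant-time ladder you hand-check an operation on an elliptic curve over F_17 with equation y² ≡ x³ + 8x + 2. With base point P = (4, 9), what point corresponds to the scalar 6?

Double-and-add on 6 = (110)₂. Start with P = (4, 9) for the leading 1-bit.
double: tangent at (4, 9): λ = (3·4² + 8)/(2·9) ≡ 5/1. 1⁻¹ ≡ 1 (mod 17), so λ ≡ 5·1 ≡ 5.
  x = λ² - 4 - 4 = 25 - 8 ≡ 0; y = λ·(4 - 0) - 9 ≡ 11. → (0, 11)
add P: (0, 11) + (4, 9). λ = (9 - 11)/(4 - 0) ≡ 15/4 mod 17. 4⁻¹ ≡ 13 (mod 17) since 4·13 = 52 ≡ 1, so λ ≡ 8.
  x = λ² - 0 - 4 = 64 - 4 ≡ 9; y = λ·(0 - 9) - 11 ≡ 2. → (9, 2)
double: tangent at (9, 2): λ = (3·9² + 8)/(2·2) ≡ 13/4. 4⁻¹ ≡ 13 (mod 17) since 4·13 = 52 ≡ 1, so λ ≡ 13·13 ≡ 16.
  x = λ² - 9 - 9 = 256 - 18 ≡ 0; y = λ·(9 - 0) - 2 ≡ 6. → (0, 6)

(0, 6)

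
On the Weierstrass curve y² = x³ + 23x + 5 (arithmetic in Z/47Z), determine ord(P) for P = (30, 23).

2P: tangent at (30, 23): λ = (3·30² + 23)/(2·23) ≡ 44/46. 46⁻¹ ≡ 46 (mod 47), so λ ≡ 44·46 ≡ 3.
  x = λ² - 30 - 30 = 9 - 60 ≡ 43; y = λ·(30 - 43) - 23 ≡ 32. → (43, 32)
3P: (43, 32) + (30, 23). λ = (23 - 32)/(30 - 43) ≡ 38/34 mod 47. 34⁻¹ ≡ 18 (mod 47) since 34·18 = 612 ≡ 1, so λ ≡ 26.
  x = λ² - 43 - 30 = 676 - 73 ≡ 39; y = λ·(43 - 39) - 32 ≡ 25. → (39, 25)
4P: (39, 25) + (30, 23). λ = (23 - 25)/(30 - 39) ≡ 45/38 mod 47. 38⁻¹ ≡ 26 (mod 47), so λ ≡ 42.
  x = λ² - 39 - 30 = 1764 - 69 ≡ 3; y = λ·(39 - 3) - 25 ≡ 30. → (3, 30)
5P: (3, 30) + (30, 23). λ = (23 - 30)/(30 - 3) ≡ 40/27 mod 47. 27⁻¹ ≡ 7 (mod 47), so λ ≡ 45.
  x = λ² - 3 - 30 = 2025 - 33 ≡ 18; y = λ·(3 - 18) - 30 ≡ 0. → (18, 0)
6P: (18, 0) + (30, 23). λ = (23 - 0)/(30 - 18) ≡ 23/12 mod 47. 12⁻¹ ≡ 4 (mod 47) since 12·4 = 48 ≡ 1, so λ ≡ 45.
  x = λ² - 18 - 30 = 2025 - 48 ≡ 3; y = λ·(18 - 3) - 0 ≡ 17. → (3, 17)
7P: (3, 17) + (30, 23). λ = (23 - 17)/(30 - 3) ≡ 6/27 mod 47. 27⁻¹ ≡ 7 (mod 47) since 27·7 = 189 ≡ 1, so λ ≡ 42.
  x = λ² - 3 - 30 = 1764 - 33 ≡ 39; y = λ·(3 - 39) - 17 ≡ 22. → (39, 22)
8P: (39, 22) + (30, 23). λ = (23 - 22)/(30 - 39) ≡ 1/38 mod 47. 38⁻¹ ≡ 26 (mod 47), so λ ≡ 26.
  x = λ² - 39 - 30 = 676 - 69 ≡ 43; y = λ·(39 - 43) - 22 ≡ 15. → (43, 15)
9P: (43, 15) + (30, 23). λ = (23 - 15)/(30 - 43) ≡ 8/34 mod 47. 34⁻¹ ≡ 18 (mod 47), so λ ≡ 3.
  x = λ² - 43 - 30 = 9 - 73 ≡ 30; y = λ·(43 - 30) - 15 ≡ 24. → (30, 24)
10P: (30, 24) + (30, 23): same x and y₁ ≡ -y₂, so the sum is ∞.
10P = ∞, so the order is 10.

10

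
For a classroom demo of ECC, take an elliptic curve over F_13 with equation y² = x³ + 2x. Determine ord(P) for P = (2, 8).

2P: tangent at (2, 8): λ = (3·2² + 2)/(2·8) ≡ 1/3. 3⁻¹ ≡ 9 (mod 13) since 3·9 = 27 ≡ 1, so λ ≡ 1·9 ≡ 9.
  x = λ² - 2 - 2 = 81 - 4 ≡ 12; y = λ·(2 - 12) - 8 ≡ 6. → (12, 6)
3P: (12, 6) + (2, 8). λ = (8 - 6)/(2 - 12) ≡ 2/3 mod 13. 3⁻¹ ≡ 9 (mod 13) since 3·9 = 27 ≡ 1, so λ ≡ 5.
  x = λ² - 12 - 2 = 25 - 14 ≡ 11; y = λ·(12 - 11) - 6 ≡ 12. → (11, 12)
4P: (11, 12) + (2, 8). λ = (8 - 12)/(2 - 11) ≡ 9/4 mod 13. 4⁻¹ ≡ 10 (mod 13) since 4·10 = 40 ≡ 1, so λ ≡ 12.
  x = λ² - 11 - 2 = 144 - 13 ≡ 1; y = λ·(11 - 1) - 12 ≡ 4. → (1, 4)
5P: (1, 4) + (2, 8). λ = (8 - 4)/(2 - 1) ≡ 4/1 mod 13. 1⁻¹ ≡ 1 (mod 13), so λ ≡ 4.
  x = λ² - 1 - 2 = 16 - 3 ≡ 0; y = λ·(1 - 0) - 4 ≡ 0. → (0, 0)
6P: (0, 0) + (2, 8). λ = (8 - 0)/(2 - 0) ≡ 8/2 mod 13. 2⁻¹ ≡ 7 (mod 13) since 2·7 = 14 ≡ 1, so λ ≡ 4.
  x = λ² - 0 - 2 = 16 - 2 ≡ 1; y = λ·(0 - 1) - 0 ≡ 9. → (1, 9)
7P: (1, 9) + (2, 8). λ = (8 - 9)/(2 - 1) ≡ 12/1 mod 13. 1⁻¹ ≡ 1 (mod 13) since 1·1 = 1 ≡ 1, so λ ≡ 12.
  x = λ² - 1 - 2 = 144 - 3 ≡ 11; y = λ·(1 - 11) - 9 ≡ 1. → (11, 1)
8P: (11, 1) + (2, 8). λ = (8 - 1)/(2 - 11) ≡ 7/4 mod 13. 4⁻¹ ≡ 10 (mod 13), so λ ≡ 5.
  x = λ² - 11 - 2 = 25 - 13 ≡ 12; y = λ·(11 - 12) - 1 ≡ 7. → (12, 7)
9P: (12, 7) + (2, 8). λ = (8 - 7)/(2 - 12) ≡ 1/3 mod 13. 3⁻¹ ≡ 9 (mod 13), so λ ≡ 9.
  x = λ² - 12 - 2 = 81 - 14 ≡ 2; y = λ·(12 - 2) - 7 ≡ 5. → (2, 5)
10P: (2, 5) + (2, 8): same x and y₁ ≡ -y₂, so the sum is O.
10P = O, so the order is 10.

10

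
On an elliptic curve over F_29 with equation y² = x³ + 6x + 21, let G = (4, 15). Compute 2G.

tangent at (4, 15): λ = (3·4² + 6)/(2·15) ≡ 25/1. 1⁻¹ ≡ 1 (mod 29), so λ ≡ 25·1 ≡ 25.
  x = λ² - 4 - 4 = 625 - 8 ≡ 8; y = λ·(4 - 8) - 15 ≡ 1. → (8, 1)

(8, 1)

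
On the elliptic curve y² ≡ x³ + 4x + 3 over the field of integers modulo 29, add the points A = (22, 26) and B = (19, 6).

(26, 15)

(22, 26) + (19, 6). λ = (6 - 26)/(19 - 22) ≡ 9/26 mod 29. 26⁻¹ ≡ 19 (mod 29) since 26·19 = 494 ≡ 1, so λ ≡ 26.
  x = λ² - 22 - 19 = 676 - 41 ≡ 26; y = λ·(22 - 26) - 26 ≡ 15. → (26, 15)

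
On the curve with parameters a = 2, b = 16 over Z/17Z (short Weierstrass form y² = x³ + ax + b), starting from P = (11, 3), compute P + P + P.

Repeated addition: build up to 3P.
2P: tangent at (11, 3): λ = (3·11² + 2)/(2·3) ≡ 8/6. 6⁻¹ ≡ 3 (mod 17), so λ ≡ 8·3 ≡ 7.
  x = λ² - 11 - 11 = 49 - 22 ≡ 10; y = λ·(11 - 10) - 3 ≡ 4. → (10, 4)
3P: (10, 4) + (11, 3). λ = (3 - 4)/(11 - 10) ≡ 16/1 mod 17. 1⁻¹ ≡ 1 (mod 17) since 1·1 = 1 ≡ 1, so λ ≡ 16.
  x = λ² - 10 - 11 = 256 - 21 ≡ 14; y = λ·(10 - 14) - 4 ≡ 0. → (14, 0)

(14, 0)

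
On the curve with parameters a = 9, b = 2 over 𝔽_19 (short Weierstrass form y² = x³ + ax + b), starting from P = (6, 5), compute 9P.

Double-and-add on 9 = (1001)₂. Start with P = (6, 5) for the leading 1-bit.
double: tangent at (6, 5): λ = (3·6² + 9)/(2·5) ≡ 3/10. 10⁻¹ ≡ 2 (mod 19) since 10·2 = 20 ≡ 1, so λ ≡ 3·2 ≡ 6.
  x = λ² - 6 - 6 = 36 - 12 ≡ 5; y = λ·(6 - 5) - 5 ≡ 1. → (5, 1)
double: tangent at (5, 1): λ = (3·5² + 9)/(2·1) ≡ 8/2. 2⁻¹ ≡ 10 (mod 19), so λ ≡ 8·10 ≡ 4.
  x = λ² - 5 - 5 = 16 - 10 ≡ 6; y = λ·(5 - 6) - 1 ≡ 14. → (6, 14)
double: tangent at (6, 14): λ = (3·6² + 9)/(2·14) ≡ 3/9. 9⁻¹ ≡ 17 (mod 19) since 9·17 = 153 ≡ 1, so λ ≡ 3·17 ≡ 13.
  x = λ² - 6 - 6 = 169 - 12 ≡ 5; y = λ·(6 - 5) - 14 ≡ 18. → (5, 18)
add P: (5, 18) + (6, 5). λ = (5 - 18)/(6 - 5) ≡ 6/1 mod 19. 1⁻¹ ≡ 1 (mod 19), so λ ≡ 6.
  x = λ² - 5 - 6 = 36 - 11 ≡ 6; y = λ·(5 - 6) - 18 ≡ 14. → (6, 14)

(6, 14)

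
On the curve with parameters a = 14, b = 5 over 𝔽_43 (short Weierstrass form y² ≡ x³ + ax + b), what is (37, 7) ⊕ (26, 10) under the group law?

(37, 7) + (26, 10). λ = (10 - 7)/(26 - 37) ≡ 3/32 mod 43. 32⁻¹ ≡ 39 (mod 43), so λ ≡ 31.
  x = λ² - 37 - 26 = 961 - 63 ≡ 38; y = λ·(37 - 38) - 7 ≡ 5. → (38, 5)

(38, 5)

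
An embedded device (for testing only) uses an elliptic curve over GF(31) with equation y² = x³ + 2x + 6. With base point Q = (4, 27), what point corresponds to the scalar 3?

(1, 3)

Repeated addition: build up to 3Q.
2Q: tangent at (4, 27): λ = (3·4² + 2)/(2·27) ≡ 19/23. 23⁻¹ ≡ 27 (mod 31) since 23·27 = 621 ≡ 1, so λ ≡ 19·27 ≡ 17.
  x = λ² - 4 - 4 = 289 - 8 ≡ 2; y = λ·(4 - 2) - 27 ≡ 7. → (2, 7)
3Q: (2, 7) + (4, 27). λ = (27 - 7)/(4 - 2) ≡ 20/2 mod 31. 2⁻¹ ≡ 16 (mod 31) since 2·16 = 32 ≡ 1, so λ ≡ 10.
  x = λ² - 2 - 4 = 100 - 6 ≡ 1; y = λ·(2 - 1) - 7 ≡ 3. → (1, 3)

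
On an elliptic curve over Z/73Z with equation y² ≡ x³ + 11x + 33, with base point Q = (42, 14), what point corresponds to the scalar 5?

(17, 13)

Double-and-add on 5 = (101)₂. Start with Q = (42, 14) for the leading 1-bit.
double: tangent at (42, 14): λ = (3·42² + 11)/(2·14) ≡ 47/28. 28⁻¹ ≡ 60 (mod 73), so λ ≡ 47·60 ≡ 46.
  x = λ² - 42 - 42 = 2116 - 84 ≡ 61; y = λ·(42 - 61) - 14 ≡ 61. → (61, 61)
double: tangent at (61, 61): λ = (3·61² + 11)/(2·61) ≡ 5/49. 49⁻¹ ≡ 3 (mod 73), so λ ≡ 5·3 ≡ 15.
  x = λ² - 61 - 61 = 225 - 122 ≡ 30; y = λ·(61 - 30) - 61 ≡ 39. → (30, 39)
add Q: (30, 39) + (42, 14). λ = (14 - 39)/(42 - 30) ≡ 48/12 mod 73. 12⁻¹ ≡ 67 (mod 73), so λ ≡ 4.
  x = λ² - 30 - 42 = 16 - 72 ≡ 17; y = λ·(30 - 17) - 39 ≡ 13. → (17, 13)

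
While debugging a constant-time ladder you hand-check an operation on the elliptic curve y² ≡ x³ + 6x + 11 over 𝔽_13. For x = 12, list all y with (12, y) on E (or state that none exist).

x³ + 6x + 11 = 1811 ≡ 4 (mod 13).
Square roots of 4 mod 13: 2 and 11 (since 2² = 4 ≡ 4).

2, 11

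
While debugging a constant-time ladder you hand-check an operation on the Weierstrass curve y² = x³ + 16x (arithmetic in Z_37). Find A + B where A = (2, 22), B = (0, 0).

(2, 22) + (0, 0). λ = (0 - 22)/(0 - 2) ≡ 15/35 mod 37. 35⁻¹ ≡ 18 (mod 37), so λ ≡ 11.
  x = λ² - 2 - 0 = 121 - 2 ≡ 8; y = λ·(2 - 8) - 22 ≡ 23. → (8, 23)

(8, 23)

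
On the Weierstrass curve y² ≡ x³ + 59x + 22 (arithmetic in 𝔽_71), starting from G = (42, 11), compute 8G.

(63, 48)

Double-and-add on 8 = (1000)₂. Start with G = (42, 11) for the leading 1-bit.
double: tangent at (42, 11): λ = (3·42² + 59)/(2·11) ≡ 26/22. 22⁻¹ ≡ 42 (mod 71), so λ ≡ 26·42 ≡ 27.
  x = λ² - 42 - 42 = 729 - 84 ≡ 6; y = λ·(42 - 6) - 11 ≡ 38. → (6, 38)
double: tangent at (6, 38): λ = (3·6² + 59)/(2·38) ≡ 25/5. 5⁻¹ ≡ 57 (mod 71), so λ ≡ 25·57 ≡ 5.
  x = λ² - 6 - 6 = 25 - 12 ≡ 13; y = λ·(6 - 13) - 38 ≡ 69. → (13, 69)
double: tangent at (13, 69): λ = (3·13² + 59)/(2·69) ≡ 69/67. 67⁻¹ ≡ 53 (mod 71), so λ ≡ 69·53 ≡ 36.
  x = λ² - 13 - 13 = 1296 - 26 ≡ 63; y = λ·(13 - 63) - 69 ≡ 48. → (63, 48)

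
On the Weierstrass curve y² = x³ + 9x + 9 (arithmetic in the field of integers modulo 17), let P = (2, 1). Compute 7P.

(2, 16)

Repeated addition: build up to 7P.
2P: tangent at (2, 1): λ = (3·2² + 9)/(2·1) ≡ 4/2. 2⁻¹ ≡ 9 (mod 17) since 2·9 = 18 ≡ 1, so λ ≡ 4·9 ≡ 2.
  x = λ² - 2 - 2 = 4 - 4 ≡ 0; y = λ·(2 - 0) - 1 ≡ 3. → (0, 3)
3P: (0, 3) + (2, 1). λ = (1 - 3)/(2 - 0) ≡ 15/2 mod 17. 2⁻¹ ≡ 9 (mod 17), so λ ≡ 16.
  x = λ² - 0 - 2 = 256 - 2 ≡ 16; y = λ·(0 - 16) - 3 ≡ 13. → (16, 13)
4P: (16, 13) + (2, 1). λ = (1 - 13)/(2 - 16) ≡ 5/3 mod 17. 3⁻¹ ≡ 6 (mod 17), so λ ≡ 13.
  x = λ² - 16 - 2 = 169 - 18 ≡ 15; y = λ·(16 - 15) - 13 ≡ 0. → (15, 0)
5P: (15, 0) + (2, 1). λ = (1 - 0)/(2 - 15) ≡ 1/4 mod 17. 4⁻¹ ≡ 13 (mod 17) since 4·13 = 52 ≡ 1, so λ ≡ 13.
  x = λ² - 15 - 2 = 169 - 17 ≡ 16; y = λ·(15 - 16) - 0 ≡ 4. → (16, 4)
6P: (16, 4) + (2, 1). λ = (1 - 4)/(2 - 16) ≡ 14/3 mod 17. 3⁻¹ ≡ 6 (mod 17) since 3·6 = 18 ≡ 1, so λ ≡ 16.
  x = λ² - 16 - 2 = 256 - 18 ≡ 0; y = λ·(16 - 0) - 4 ≡ 14. → (0, 14)
7P: (0, 14) + (2, 1). λ = (1 - 14)/(2 - 0) ≡ 4/2 mod 17. 2⁻¹ ≡ 9 (mod 17), so λ ≡ 2.
  x = λ² - 0 - 2 = 4 - 2 ≡ 2; y = λ·(0 - 2) - 14 ≡ 16. → (2, 16)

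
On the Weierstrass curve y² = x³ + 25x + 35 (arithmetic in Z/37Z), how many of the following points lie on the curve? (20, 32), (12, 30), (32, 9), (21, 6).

(20, 32): 32² ≡ 25, rhs ≡ 25 → on.
(12, 30): 30² ≡ 12, rhs ≡ 28 → off.
(32, 9): 9² ≡ 7, rhs ≡ 7 → on.
(21, 6): 6² ≡ 36, rhs ≡ 16 → off.

2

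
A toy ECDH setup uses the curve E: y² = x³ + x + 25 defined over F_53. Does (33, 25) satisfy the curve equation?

no

y² = 25² ≡ 42; x³ + 1x + 25 = 35995 ≡ 8 (mod 53). 42 ≠ 8.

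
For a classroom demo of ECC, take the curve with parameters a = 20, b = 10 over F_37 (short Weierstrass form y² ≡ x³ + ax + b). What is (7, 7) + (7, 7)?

tangent at (7, 7): λ = (3·7² + 20)/(2·7) ≡ 19/14. 14⁻¹ ≡ 8 (mod 37), so λ ≡ 19·8 ≡ 4.
  x = λ² - 7 - 7 = 16 - 14 ≡ 2; y = λ·(7 - 2) - 7 ≡ 13. → (2, 13)

(2, 13)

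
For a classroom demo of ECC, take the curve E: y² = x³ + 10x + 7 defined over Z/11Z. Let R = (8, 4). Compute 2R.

(9, 1)

tangent at (8, 4): λ = (3·8² + 10)/(2·4) ≡ 4/8. 8⁻¹ ≡ 7 (mod 11) since 8·7 = 56 ≡ 1, so λ ≡ 4·7 ≡ 6.
  x = λ² - 8 - 8 = 36 - 16 ≡ 9; y = λ·(8 - 9) - 4 ≡ 1. → (9, 1)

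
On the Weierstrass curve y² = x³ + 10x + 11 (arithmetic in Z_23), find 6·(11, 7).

(5, 18)

Write Q = (11, 7).
Double-and-add on 6 = (110)₂. Start with Q = (11, 7) for the leading 1-bit.
double: tangent at (11, 7): λ = (3·11² + 10)/(2·7) ≡ 5/14. 14⁻¹ ≡ 5 (mod 23) since 14·5 = 70 ≡ 1, so λ ≡ 5·5 ≡ 2.
  x = λ² - 11 - 11 = 4 - 22 ≡ 5; y = λ·(11 - 5) - 7 ≡ 5. → (5, 5)
add Q: (5, 5) + (11, 7). λ = (7 - 5)/(11 - 5) ≡ 2/6 mod 23. 6⁻¹ ≡ 4 (mod 23) since 6·4 = 24 ≡ 1, so λ ≡ 8.
  x = λ² - 5 - 11 = 64 - 16 ≡ 2; y = λ·(5 - 2) - 5 ≡ 19. → (2, 19)
double: tangent at (2, 19): λ = (3·2² + 10)/(2·19) ≡ 22/15. 15⁻¹ ≡ 20 (mod 23), so λ ≡ 22·20 ≡ 3.
  x = λ² - 2 - 2 = 9 - 4 ≡ 5; y = λ·(2 - 5) - 19 ≡ 18. → (5, 18)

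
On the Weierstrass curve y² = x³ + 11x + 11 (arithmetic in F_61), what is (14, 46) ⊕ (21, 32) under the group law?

(30, 47)

(14, 46) + (21, 32). λ = (32 - 46)/(21 - 14) ≡ 47/7 mod 61. 7⁻¹ ≡ 35 (mod 61) since 7·35 = 245 ≡ 1, so λ ≡ 59.
  x = λ² - 14 - 21 = 3481 - 35 ≡ 30; y = λ·(14 - 30) - 46 ≡ 47. → (30, 47)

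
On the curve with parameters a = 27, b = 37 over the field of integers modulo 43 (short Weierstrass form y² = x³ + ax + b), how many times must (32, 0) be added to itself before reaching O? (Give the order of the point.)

2

2P: (32, 0) + (32, 0): same x and y₁ ≡ -y₂, so the sum is O.
2P = O, so the order is 2.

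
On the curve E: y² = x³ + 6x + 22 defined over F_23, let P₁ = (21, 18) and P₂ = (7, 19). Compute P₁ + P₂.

(20, 0)

(21, 18) + (7, 19). λ = (19 - 18)/(7 - 21) ≡ 1/9 mod 23. 9⁻¹ ≡ 18 (mod 23), so λ ≡ 18.
  x = λ² - 21 - 7 = 324 - 28 ≡ 20; y = λ·(21 - 20) - 18 ≡ 0. → (20, 0)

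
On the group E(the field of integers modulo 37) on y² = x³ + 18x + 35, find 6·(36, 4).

Write P = (36, 4).
Double-and-add on 6 = (110)₂. Start with P = (36, 4) for the leading 1-bit.
double: tangent at (36, 4): λ = (3·36² + 18)/(2·4) ≡ 21/8. 8⁻¹ ≡ 14 (mod 37) since 8·14 = 112 ≡ 1, so λ ≡ 21·14 ≡ 35.
  x = λ² - 36 - 36 = 1225 - 72 ≡ 6; y = λ·(36 - 6) - 4 ≡ 10. → (6, 10)
add P: (6, 10) + (36, 4). λ = (4 - 10)/(36 - 6) ≡ 31/30 mod 37. 30⁻¹ ≡ 21 (mod 37) since 30·21 = 630 ≡ 1, so λ ≡ 22.
  x = λ² - 6 - 36 = 484 - 42 ≡ 35; y = λ·(6 - 35) - 10 ≡ 18. → (35, 18)
double: tangent at (35, 18): λ = (3·35² + 18)/(2·18) ≡ 30/36. 36⁻¹ ≡ 36 (mod 37), so λ ≡ 30·36 ≡ 7.
  x = λ² - 35 - 35 = 49 - 70 ≡ 16; y = λ·(35 - 16) - 18 ≡ 4. → (16, 4)

(16, 4)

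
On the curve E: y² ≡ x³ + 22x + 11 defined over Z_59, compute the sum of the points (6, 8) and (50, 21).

(6, 8) + (50, 21). λ = (21 - 8)/(50 - 6) ≡ 13/44 mod 59. 44⁻¹ ≡ 55 (mod 59), so λ ≡ 7.
  x = λ² - 6 - 50 = 49 - 56 ≡ 52; y = λ·(6 - 52) - 8 ≡ 24. → (52, 24)

(52, 24)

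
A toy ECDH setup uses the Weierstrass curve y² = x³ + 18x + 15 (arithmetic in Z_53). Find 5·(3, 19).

Write P = (3, 19).
Double-and-add on 5 = (101)₂. Start with P = (3, 19) for the leading 1-bit.
double: tangent at (3, 19): λ = (3·3² + 18)/(2·19) ≡ 45/38. 38⁻¹ ≡ 7 (mod 53), so λ ≡ 45·7 ≡ 50.
  x = λ² - 3 - 3 = 2500 - 6 ≡ 3; y = λ·(3 - 3) - 19 ≡ 34. → (3, 34)
double: tangent at (3, 34): λ = (3·3² + 18)/(2·34) ≡ 45/15. 15⁻¹ ≡ 46 (mod 53), so λ ≡ 45·46 ≡ 3.
  x = λ² - 3 - 3 = 9 - 6 ≡ 3; y = λ·(3 - 3) - 34 ≡ 19. → (3, 19)
add P: tangent at (3, 19): λ = (3·3² + 18)/(2·19) ≡ 45/38. 38⁻¹ ≡ 7 (mod 53), so λ ≡ 45·7 ≡ 50.
  x = λ² - 3 - 3 = 2500 - 6 ≡ 3; y = λ·(3 - 3) - 19 ≡ 34. → (3, 34)

(3, 34)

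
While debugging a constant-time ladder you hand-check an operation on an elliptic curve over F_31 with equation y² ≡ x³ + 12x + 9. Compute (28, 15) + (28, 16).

O

The two points share x = 28 and their y-coordinates satisfy 15 + 16 ≡ 0 (mod 31), so they are inverses. Their sum is ∞.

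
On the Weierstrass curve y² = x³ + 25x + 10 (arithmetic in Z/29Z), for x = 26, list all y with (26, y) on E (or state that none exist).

13, 16

x³ + 25x + 10 = 18236 ≡ 24 (mod 29).
Square roots of 24 mod 29: 13 and 16 (since 13² = 169 ≡ 24).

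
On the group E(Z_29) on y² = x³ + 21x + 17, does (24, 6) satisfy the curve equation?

y² = 6² ≡ 7; x³ + 21x + 17 = 14345 ≡ 19 (mod 29). 7 ≠ 19.

no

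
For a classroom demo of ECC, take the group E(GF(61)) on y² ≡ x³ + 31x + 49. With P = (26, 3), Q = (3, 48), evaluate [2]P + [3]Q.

First 2P:
Repeated addition: build up to 2P.
2P: tangent at (26, 3): λ = (3·26² + 31)/(2·3) ≡ 46/6. 6⁻¹ ≡ 51 (mod 61) since 6·51 = 306 ≡ 1, so λ ≡ 46·51 ≡ 28.
  x = λ² - 26 - 26 = 784 - 52 ≡ 0; y = λ·(26 - 0) - 3 ≡ 54. → (0, 54)
2P = (0, 54).
Next 3Q:
Repeated addition: build up to 3Q.
2Q: tangent at (3, 48): λ = (3·3² + 31)/(2·48) ≡ 58/35. 35⁻¹ ≡ 7 (mod 61), so λ ≡ 58·7 ≡ 40.
  x = λ² - 3 - 3 = 1600 - 6 ≡ 8; y = λ·(3 - 8) - 48 ≡ 57. → (8, 57)
3Q: (8, 57) + (3, 48). λ = (48 - 57)/(3 - 8) ≡ 52/56 mod 61. 56⁻¹ ≡ 12 (mod 61), so λ ≡ 14.
  x = λ² - 8 - 3 = 196 - 11 ≡ 2; y = λ·(8 - 2) - 57 ≡ 27. → (2, 27)
3Q = (2, 27).
Finally 2P + 3Q:
(0, 54) + (2, 27). λ = (27 - 54)/(2 - 0) ≡ 34/2 mod 61. 2⁻¹ ≡ 31 (mod 61), so λ ≡ 17.
  x = λ² - 0 - 2 = 289 - 2 ≡ 43; y = λ·(0 - 43) - 54 ≡ 8. → (43, 8)

(43, 8)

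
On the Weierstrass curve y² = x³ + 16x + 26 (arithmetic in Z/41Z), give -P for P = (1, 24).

-(1, 24) = (1, -24 mod 41) = (1, 17).

(1, 17)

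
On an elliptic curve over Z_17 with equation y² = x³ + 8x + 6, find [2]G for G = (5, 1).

(8, 2)

tangent at (5, 1): λ = (3·5² + 8)/(2·1) ≡ 15/2. 2⁻¹ ≡ 9 (mod 17), so λ ≡ 15·9 ≡ 16.
  x = λ² - 5 - 5 = 256 - 10 ≡ 8; y = λ·(5 - 8) - 1 ≡ 2. → (8, 2)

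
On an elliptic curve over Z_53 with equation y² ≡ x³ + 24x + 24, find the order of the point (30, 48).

11

2P: tangent at (30, 48): λ = (3·30² + 24)/(2·48) ≡ 21/43. 43⁻¹ ≡ 37 (mod 53) since 43·37 = 1591 ≡ 1, so λ ≡ 21·37 ≡ 35.
  x = λ² - 30 - 30 = 1225 - 60 ≡ 52; y = λ·(30 - 52) - 48 ≡ 30. → (52, 30)
3P: (52, 30) + (30, 48). λ = (48 - 30)/(30 - 52) ≡ 18/31 mod 53. 31⁻¹ ≡ 12 (mod 53) since 31·12 = 372 ≡ 1, so λ ≡ 4.
  x = λ² - 52 - 30 = 16 - 82 ≡ 40; y = λ·(52 - 40) - 30 ≡ 18. → (40, 18)
4P: (40, 18) + (30, 48). λ = (48 - 18)/(30 - 40) ≡ 30/43 mod 53. 43⁻¹ ≡ 37 (mod 53) since 43·37 = 1591 ≡ 1, so λ ≡ 50.
  x = λ² - 40 - 30 = 2500 - 70 ≡ 45; y = λ·(40 - 45) - 18 ≡ 50. → (45, 50)
5P: (45, 50) + (30, 48). λ = (48 - 50)/(30 - 45) ≡ 51/38 mod 53. 38⁻¹ ≡ 7 (mod 53), so λ ≡ 39.
  x = λ² - 45 - 30 = 1521 - 75 ≡ 15; y = λ·(45 - 15) - 50 ≡ 7. → (15, 7)
6P: (15, 7) + (30, 48). λ = (48 - 7)/(30 - 15) ≡ 41/15 mod 53. 15⁻¹ ≡ 46 (mod 53) since 15·46 = 690 ≡ 1, so λ ≡ 31.
  x = λ² - 15 - 30 = 961 - 45 ≡ 15; y = λ·(15 - 15) - 7 ≡ 46. → (15, 46)
7P: (15, 46) + (30, 48). λ = (48 - 46)/(30 - 15) ≡ 2/15 mod 53. 15⁻¹ ≡ 46 (mod 53), so λ ≡ 39.
  x = λ² - 15 - 30 = 1521 - 45 ≡ 45; y = λ·(15 - 45) - 46 ≡ 3. → (45, 3)
8P: (45, 3) + (30, 48). λ = (48 - 3)/(30 - 45) ≡ 45/38 mod 53. 38⁻¹ ≡ 7 (mod 53) since 38·7 = 266 ≡ 1, so λ ≡ 50.
  x = λ² - 45 - 30 = 2500 - 75 ≡ 40; y = λ·(45 - 40) - 3 ≡ 35. → (40, 35)
9P: (40, 35) + (30, 48). λ = (48 - 35)/(30 - 40) ≡ 13/43 mod 53. 43⁻¹ ≡ 37 (mod 53) since 43·37 = 1591 ≡ 1, so λ ≡ 4.
  x = λ² - 40 - 30 = 16 - 70 ≡ 52; y = λ·(40 - 52) - 35 ≡ 23. → (52, 23)
10P: (52, 23) + (30, 48). λ = (48 - 23)/(30 - 52) ≡ 25/31 mod 53. 31⁻¹ ≡ 12 (mod 53) since 31·12 = 372 ≡ 1, so λ ≡ 35.
  x = λ² - 52 - 30 = 1225 - 82 ≡ 30; y = λ·(52 - 30) - 23 ≡ 5. → (30, 5)
11P: (30, 5) + (30, 48): same x and y₁ ≡ -y₂, so the sum is O.
11P = O, so the order is 11.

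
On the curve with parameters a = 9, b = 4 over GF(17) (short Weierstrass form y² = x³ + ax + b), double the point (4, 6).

tangent at (4, 6): λ = (3·4² + 9)/(2·6) ≡ 6/12. 12⁻¹ ≡ 10 (mod 17), so λ ≡ 6·10 ≡ 9.
  x = λ² - 4 - 4 = 81 - 8 ≡ 5; y = λ·(4 - 5) - 6 ≡ 2. → (5, 2)

(5, 2)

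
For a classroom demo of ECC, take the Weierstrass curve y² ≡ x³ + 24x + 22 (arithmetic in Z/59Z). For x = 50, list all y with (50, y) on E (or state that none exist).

27, 32

x³ + 24x + 22 = 126222 ≡ 21 (mod 59).
Square roots of 21 mod 59: 27 and 32 (since 27² = 729 ≡ 21).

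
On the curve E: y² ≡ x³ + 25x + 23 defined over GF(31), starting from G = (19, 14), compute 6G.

Double-and-add on 6 = (110)₂. Start with G = (19, 14) for the leading 1-bit.
double: tangent at (19, 14): λ = (3·19² + 25)/(2·14) ≡ 23/28. 28⁻¹ ≡ 10 (mod 31), so λ ≡ 23·10 ≡ 13.
  x = λ² - 19 - 19 = 169 - 38 ≡ 7; y = λ·(19 - 7) - 14 ≡ 18. → (7, 18)
add G: (7, 18) + (19, 14). λ = (14 - 18)/(19 - 7) ≡ 27/12 mod 31. 12⁻¹ ≡ 13 (mod 31) since 12·13 = 156 ≡ 1, so λ ≡ 10.
  x = λ² - 7 - 19 = 100 - 26 ≡ 12; y = λ·(7 - 12) - 18 ≡ 25. → (12, 25)
double: tangent at (12, 25): λ = (3·12² + 25)/(2·25) ≡ 23/19. 19⁻¹ ≡ 18 (mod 31), so λ ≡ 23·18 ≡ 11.
  x = λ² - 12 - 12 = 121 - 24 ≡ 4; y = λ·(12 - 4) - 25 ≡ 1. → (4, 1)

(4, 1)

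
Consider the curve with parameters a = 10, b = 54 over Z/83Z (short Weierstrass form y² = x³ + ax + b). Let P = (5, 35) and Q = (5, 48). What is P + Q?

O

The two points share x = 5 and their y-coordinates satisfy 35 + 48 ≡ 0 (mod 83), so they are inverses. Their sum is ∞.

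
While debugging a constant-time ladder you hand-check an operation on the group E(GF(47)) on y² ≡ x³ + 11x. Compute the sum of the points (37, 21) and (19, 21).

(38, 26)

(37, 21) + (19, 21). λ = (21 - 21)/(19 - 37) ≡ 0/29 mod 47. 29⁻¹ ≡ 13 (mod 47), so λ ≡ 0.
  x = λ² - 37 - 19 = 0 - 56 ≡ 38; y = λ·(37 - 38) - 21 ≡ 26. → (38, 26)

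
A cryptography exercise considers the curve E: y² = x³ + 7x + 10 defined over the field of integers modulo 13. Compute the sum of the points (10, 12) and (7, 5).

(0, 7)

(10, 12) + (7, 5). λ = (5 - 12)/(7 - 10) ≡ 6/10 mod 13. 10⁻¹ ≡ 4 (mod 13), so λ ≡ 11.
  x = λ² - 10 - 7 = 121 - 17 ≡ 0; y = λ·(10 - 0) - 12 ≡ 7. → (0, 7)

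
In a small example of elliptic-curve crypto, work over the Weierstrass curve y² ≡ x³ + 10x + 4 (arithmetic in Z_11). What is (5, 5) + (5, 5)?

(10, 2)

tangent at (5, 5): λ = (3·5² + 10)/(2·5) ≡ 8/10. 10⁻¹ ≡ 10 (mod 11), so λ ≡ 8·10 ≡ 3.
  x = λ² - 5 - 5 = 9 - 10 ≡ 10; y = λ·(5 - 10) - 5 ≡ 2. → (10, 2)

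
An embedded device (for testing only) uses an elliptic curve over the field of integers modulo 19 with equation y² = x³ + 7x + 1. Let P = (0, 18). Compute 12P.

(15, 2)

Double-and-add on 12 = (1100)₂. Start with P = (0, 18) for the leading 1-bit.
double: tangent at (0, 18): λ = (3·0² + 7)/(2·18) ≡ 7/17. 17⁻¹ ≡ 9 (mod 19) since 17·9 = 153 ≡ 1, so λ ≡ 7·9 ≡ 6.
  x = λ² - 0 - 0 = 36 - 0 ≡ 17; y = λ·(0 - 17) - 18 ≡ 13. → (17, 13)
add P: (17, 13) + (0, 18). λ = (18 - 13)/(0 - 17) ≡ 5/2 mod 19. 2⁻¹ ≡ 10 (mod 19) since 2·10 = 20 ≡ 1, so λ ≡ 12.
  x = λ² - 17 - 0 = 144 - 17 ≡ 13; y = λ·(17 - 13) - 13 ≡ 16. → (13, 16)
double: tangent at (13, 16): λ = (3·13² + 7)/(2·16) ≡ 1/13. 13⁻¹ ≡ 3 (mod 19), so λ ≡ 1·3 ≡ 3.
  x = λ² - 13 - 13 = 9 - 26 ≡ 2; y = λ·(13 - 2) - 16 ≡ 17. → (2, 17)
double: tangent at (2, 17): λ = (3·2² + 7)/(2·17) ≡ 0/15. 15⁻¹ ≡ 14 (mod 19) since 15·14 = 210 ≡ 1, so λ ≡ 0·14 ≡ 0.
  x = λ² - 2 - 2 = 0 - 4 ≡ 15; y = λ·(2 - 15) - 17 ≡ 2. → (15, 2)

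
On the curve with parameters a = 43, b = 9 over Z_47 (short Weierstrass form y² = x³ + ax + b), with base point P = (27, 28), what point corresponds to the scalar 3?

Repeated addition: build up to 3P.
2P: tangent at (27, 28): λ = (3·27² + 43)/(2·28) ≡ 21/9. 9⁻¹ ≡ 21 (mod 47), so λ ≡ 21·21 ≡ 18.
  x = λ² - 27 - 27 = 324 - 54 ≡ 35; y = λ·(27 - 35) - 28 ≡ 16. → (35, 16)
3P: (35, 16) + (27, 28). λ = (28 - 16)/(27 - 35) ≡ 12/39 mod 47. 39⁻¹ ≡ 41 (mod 47) since 39·41 = 1599 ≡ 1, so λ ≡ 22.
  x = λ² - 35 - 27 = 484 - 62 ≡ 46; y = λ·(35 - 46) - 16 ≡ 24. → (46, 24)

(46, 24)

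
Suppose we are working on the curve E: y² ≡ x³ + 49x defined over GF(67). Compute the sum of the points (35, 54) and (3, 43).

(35, 54) + (3, 43). λ = (43 - 54)/(3 - 35) ≡ 56/35 mod 67. 35⁻¹ ≡ 23 (mod 67), so λ ≡ 15.
  x = λ² - 35 - 3 = 225 - 38 ≡ 53; y = λ·(35 - 53) - 54 ≡ 11. → (53, 11)

(53, 11)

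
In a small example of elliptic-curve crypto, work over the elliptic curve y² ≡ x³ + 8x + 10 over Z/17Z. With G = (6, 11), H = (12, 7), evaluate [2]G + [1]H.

First 2G:
Repeated addition: build up to 2G.
2G: tangent at (6, 11): λ = (3·6² + 8)/(2·11) ≡ 14/5. 5⁻¹ ≡ 7 (mod 17), so λ ≡ 14·7 ≡ 13.
  x = λ² - 6 - 6 = 169 - 12 ≡ 4; y = λ·(6 - 4) - 11 ≡ 15. → (4, 15)
2G = (4, 15).
Finally 2G + H:
(4, 15) + (12, 7). λ = (7 - 15)/(12 - 4) ≡ 9/8 mod 17. 8⁻¹ ≡ 15 (mod 17), so λ ≡ 16.
  x = λ² - 4 - 12 = 256 - 16 ≡ 2; y = λ·(4 - 2) - 15 ≡ 0. → (2, 0)

(2, 0)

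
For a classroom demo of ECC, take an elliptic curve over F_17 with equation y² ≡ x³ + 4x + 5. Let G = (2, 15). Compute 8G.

(12, 8)

Double-and-add on 8 = (1000)₂. Start with G = (2, 15) for the leading 1-bit.
double: tangent at (2, 15): λ = (3·2² + 4)/(2·15) ≡ 16/13. 13⁻¹ ≡ 4 (mod 17) since 13·4 = 52 ≡ 1, so λ ≡ 16·4 ≡ 13.
  x = λ² - 2 - 2 = 169 - 4 ≡ 12; y = λ·(2 - 12) - 15 ≡ 8. → (12, 8)
double: tangent at (12, 8): λ = (3·12² + 4)/(2·8) ≡ 11/16. 16⁻¹ ≡ 16 (mod 17) since 16·16 = 256 ≡ 1, so λ ≡ 11·16 ≡ 6.
  x = λ² - 12 - 12 = 36 - 24 ≡ 12; y = λ·(12 - 12) - 8 ≡ 9. → (12, 9)
double: tangent at (12, 9): λ = (3·12² + 4)/(2·9) ≡ 11/1. 1⁻¹ ≡ 1 (mod 17) since 1·1 = 1 ≡ 1, so λ ≡ 11·1 ≡ 11.
  x = λ² - 12 - 12 = 121 - 24 ≡ 12; y = λ·(12 - 12) - 9 ≡ 8. → (12, 8)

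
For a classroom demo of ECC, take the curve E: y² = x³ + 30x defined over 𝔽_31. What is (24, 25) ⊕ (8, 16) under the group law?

(13, 18)

(24, 25) + (8, 16). λ = (16 - 25)/(8 - 24) ≡ 22/15 mod 31. 15⁻¹ ≡ 29 (mod 31) since 15·29 = 435 ≡ 1, so λ ≡ 18.
  x = λ² - 24 - 8 = 324 - 32 ≡ 13; y = λ·(24 - 13) - 25 ≡ 18. → (13, 18)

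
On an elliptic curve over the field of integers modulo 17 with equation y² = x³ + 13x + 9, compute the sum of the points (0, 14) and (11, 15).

(0, 14) + (11, 15). λ = (15 - 14)/(11 - 0) ≡ 1/11 mod 17. 11⁻¹ ≡ 14 (mod 17), so λ ≡ 14.
  x = λ² - 0 - 11 = 196 - 11 ≡ 15; y = λ·(0 - 15) - 14 ≡ 14. → (15, 14)

(15, 14)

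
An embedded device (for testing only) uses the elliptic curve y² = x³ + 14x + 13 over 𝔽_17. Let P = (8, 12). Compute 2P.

(16, 10)

tangent at (8, 12): λ = (3·8² + 14)/(2·12) ≡ 2/7. 7⁻¹ ≡ 5 (mod 17), so λ ≡ 2·5 ≡ 10.
  x = λ² - 8 - 8 = 100 - 16 ≡ 16; y = λ·(8 - 16) - 12 ≡ 10. → (16, 10)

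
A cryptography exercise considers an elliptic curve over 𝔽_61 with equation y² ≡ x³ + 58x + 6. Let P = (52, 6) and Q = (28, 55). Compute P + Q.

(52, 6) + (28, 55). λ = (55 - 6)/(28 - 52) ≡ 49/37 mod 61. 37⁻¹ ≡ 33 (mod 61) since 37·33 = 1221 ≡ 1, so λ ≡ 31.
  x = λ² - 52 - 28 = 961 - 80 ≡ 27; y = λ·(52 - 27) - 6 ≡ 37. → (27, 37)

(27, 37)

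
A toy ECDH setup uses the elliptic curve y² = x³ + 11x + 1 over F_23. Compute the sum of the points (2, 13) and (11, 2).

(22, 14)

(2, 13) + (11, 2). λ = (2 - 13)/(11 - 2) ≡ 12/9 mod 23. 9⁻¹ ≡ 18 (mod 23), so λ ≡ 9.
  x = λ² - 2 - 11 = 81 - 13 ≡ 22; y = λ·(2 - 22) - 13 ≡ 14. → (22, 14)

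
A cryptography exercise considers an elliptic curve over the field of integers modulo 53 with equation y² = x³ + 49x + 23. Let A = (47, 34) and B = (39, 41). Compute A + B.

(47, 34) + (39, 41). λ = (41 - 34)/(39 - 47) ≡ 7/45 mod 53. 45⁻¹ ≡ 33 (mod 53), so λ ≡ 19.
  x = λ² - 47 - 39 = 361 - 86 ≡ 10; y = λ·(47 - 10) - 34 ≡ 33. → (10, 33)

(10, 33)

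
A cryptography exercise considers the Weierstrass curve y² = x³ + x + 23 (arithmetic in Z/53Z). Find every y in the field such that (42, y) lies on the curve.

18, 35

x³ + 1x + 23 = 74153 ≡ 6 (mod 53).
Square roots of 6 mod 53: 18 and 35 (since 18² = 324 ≡ 6).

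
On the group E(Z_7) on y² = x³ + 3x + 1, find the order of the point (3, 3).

12

2P: tangent at (3, 3): λ = (3·3² + 3)/(2·3) ≡ 2/6. 6⁻¹ ≡ 6 (mod 7) since 6·6 = 36 ≡ 1, so λ ≡ 2·6 ≡ 5.
  x = λ² - 3 - 3 = 25 - 6 ≡ 5; y = λ·(3 - 5) - 3 ≡ 1. → (5, 1)
3P: (5, 1) + (3, 3). λ = (3 - 1)/(3 - 5) ≡ 2/5 mod 7. 5⁻¹ ≡ 3 (mod 7) since 5·3 = 15 ≡ 1, so λ ≡ 6.
  x = λ² - 5 - 3 = 36 - 8 ≡ 0; y = λ·(5 - 0) - 1 ≡ 1. → (0, 1)
4P: (0, 1) + (3, 3). λ = (3 - 1)/(3 - 0) ≡ 2/3 mod 7. 3⁻¹ ≡ 5 (mod 7), so λ ≡ 3.
  x = λ² - 0 - 3 = 9 - 3 ≡ 6; y = λ·(0 - 6) - 1 ≡ 2. → (6, 2)
5P: (6, 2) + (3, 3). λ = (3 - 2)/(3 - 6) ≡ 1/4 mod 7. 4⁻¹ ≡ 2 (mod 7) since 4·2 = 8 ≡ 1, so λ ≡ 2.
  x = λ² - 6 - 3 = 4 - 9 ≡ 2; y = λ·(6 - 2) - 2 ≡ 6. → (2, 6)
6P: (2, 6) + (3, 3). λ = (3 - 6)/(3 - 2) ≡ 4/1 mod 7. 1⁻¹ ≡ 1 (mod 7), so λ ≡ 4.
  x = λ² - 2 - 3 = 16 - 5 ≡ 4; y = λ·(2 - 4) - 6 ≡ 0. → (4, 0)
7P: (4, 0) + (3, 3). λ = (3 - 0)/(3 - 4) ≡ 3/6 mod 7. 6⁻¹ ≡ 6 (mod 7), so λ ≡ 4.
  x = λ² - 4 - 3 = 16 - 7 ≡ 2; y = λ·(4 - 2) - 0 ≡ 1. → (2, 1)
8P: (2, 1) + (3, 3). λ = (3 - 1)/(3 - 2) ≡ 2/1 mod 7. 1⁻¹ ≡ 1 (mod 7) since 1·1 = 1 ≡ 1, so λ ≡ 2.
  x = λ² - 2 - 3 = 4 - 5 ≡ 6; y = λ·(2 - 6) - 1 ≡ 5. → (6, 5)
9P: (6, 5) + (3, 3). λ = (3 - 5)/(3 - 6) ≡ 5/4 mod 7. 4⁻¹ ≡ 2 (mod 7) since 4·2 = 8 ≡ 1, so λ ≡ 3.
  x = λ² - 6 - 3 = 9 - 9 ≡ 0; y = λ·(6 - 0) - 5 ≡ 6. → (0, 6)
10P: (0, 6) + (3, 3). λ = (3 - 6)/(3 - 0) ≡ 4/3 mod 7. 3⁻¹ ≡ 5 (mod 7), so λ ≡ 6.
  x = λ² - 0 - 3 = 36 - 3 ≡ 5; y = λ·(0 - 5) - 6 ≡ 6. → (5, 6)
11P: (5, 6) + (3, 3). λ = (3 - 6)/(3 - 5) ≡ 4/5 mod 7. 5⁻¹ ≡ 3 (mod 7), so λ ≡ 5.
  x = λ² - 5 - 3 = 25 - 8 ≡ 3; y = λ·(5 - 3) - 6 ≡ 4. → (3, 4)
12P: (3, 4) + (3, 3): same x and y₁ ≡ -y₂, so the sum is the point at infinity.
12P = the point at infinity, so the order is 12.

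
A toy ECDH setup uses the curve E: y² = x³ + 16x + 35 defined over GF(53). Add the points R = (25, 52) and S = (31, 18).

(35, 40)

(25, 52) + (31, 18). λ = (18 - 52)/(31 - 25) ≡ 19/6 mod 53. 6⁻¹ ≡ 9 (mod 53), so λ ≡ 12.
  x = λ² - 25 - 31 = 144 - 56 ≡ 35; y = λ·(25 - 35) - 52 ≡ 40. → (35, 40)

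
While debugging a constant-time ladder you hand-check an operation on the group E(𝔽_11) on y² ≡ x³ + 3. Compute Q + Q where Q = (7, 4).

(0, 5)

tangent at (7, 4): λ = (3·7² + 0)/(2·4) ≡ 4/8. 8⁻¹ ≡ 7 (mod 11) since 8·7 = 56 ≡ 1, so λ ≡ 4·7 ≡ 6.
  x = λ² - 7 - 7 = 36 - 14 ≡ 0; y = λ·(7 - 0) - 4 ≡ 5. → (0, 5)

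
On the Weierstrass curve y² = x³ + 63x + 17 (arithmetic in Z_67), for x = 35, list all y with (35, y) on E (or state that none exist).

x³ + 63x + 17 = 45097 ≡ 6 (mod 67).
Square roots of 6 mod 67: 26 and 41 (since 26² = 676 ≡ 6).

26, 41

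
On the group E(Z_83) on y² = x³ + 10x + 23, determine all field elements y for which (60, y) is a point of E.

none

x³ + 10x + 23 = 216623 ≡ 76 (mod 83).
76 is a non-residue mod 83; no y exists.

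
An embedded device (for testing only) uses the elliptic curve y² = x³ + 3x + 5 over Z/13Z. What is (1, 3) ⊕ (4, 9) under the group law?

(1, 3) + (4, 9). λ = (9 - 3)/(4 - 1) ≡ 6/3 mod 13. 3⁻¹ ≡ 9 (mod 13) since 3·9 = 27 ≡ 1, so λ ≡ 2.
  x = λ² - 1 - 4 = 4 - 5 ≡ 12; y = λ·(1 - 12) - 3 ≡ 1. → (12, 1)

(12, 1)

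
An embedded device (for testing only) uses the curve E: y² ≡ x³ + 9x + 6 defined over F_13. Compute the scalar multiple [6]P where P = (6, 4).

(12, 3)

Double-and-add on 6 = (110)₂. Start with P = (6, 4) for the leading 1-bit.
double: tangent at (6, 4): λ = (3·6² + 9)/(2·4) ≡ 0/8. 8⁻¹ ≡ 5 (mod 13), so λ ≡ 0·5 ≡ 0.
  x = λ² - 6 - 6 = 0 - 12 ≡ 1; y = λ·(6 - 1) - 4 ≡ 9. → (1, 9)
add P: (1, 9) + (6, 4). λ = (4 - 9)/(6 - 1) ≡ 8/5 mod 13. 5⁻¹ ≡ 8 (mod 13), so λ ≡ 12.
  x = λ² - 1 - 6 = 144 - 7 ≡ 7; y = λ·(1 - 7) - 9 ≡ 10. → (7, 10)
double: tangent at (7, 10): λ = (3·7² + 9)/(2·10) ≡ 0/7. 7⁻¹ ≡ 2 (mod 13), so λ ≡ 0·2 ≡ 0.
  x = λ² - 7 - 7 = 0 - 14 ≡ 12; y = λ·(7 - 12) - 10 ≡ 3. → (12, 3)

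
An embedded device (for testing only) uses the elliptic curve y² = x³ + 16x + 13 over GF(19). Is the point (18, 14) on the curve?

y² = 14² ≡ 6; x³ + 16x + 13 = 6133 ≡ 15 (mod 19). 6 ≠ 15.

no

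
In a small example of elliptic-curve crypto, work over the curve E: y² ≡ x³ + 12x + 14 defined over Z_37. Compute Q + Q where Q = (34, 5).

tangent at (34, 5): λ = (3·34² + 12)/(2·5) ≡ 2/10. 10⁻¹ ≡ 26 (mod 37), so λ ≡ 2·26 ≡ 15.
  x = λ² - 34 - 34 = 225 - 68 ≡ 9; y = λ·(34 - 9) - 5 ≡ 0. → (9, 0)

(9, 0)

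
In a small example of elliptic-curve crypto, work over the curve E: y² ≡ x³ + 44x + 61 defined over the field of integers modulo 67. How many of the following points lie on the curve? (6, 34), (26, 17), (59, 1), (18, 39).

2

(6, 34): 34² ≡ 17, rhs ≡ 5 → off.
(26, 17): 17² ≡ 21, rhs ≡ 21 → on.
(59, 1): 1² ≡ 1, rhs ≡ 1 → on.
(18, 39): 39² ≡ 47, rhs ≡ 52 → off.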